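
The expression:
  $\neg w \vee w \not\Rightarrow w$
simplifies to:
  $\neg w$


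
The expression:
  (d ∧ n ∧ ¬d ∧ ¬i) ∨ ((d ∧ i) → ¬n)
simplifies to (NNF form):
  ¬d ∨ ¬i ∨ ¬n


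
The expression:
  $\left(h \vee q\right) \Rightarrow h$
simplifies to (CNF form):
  $h \vee \neg q$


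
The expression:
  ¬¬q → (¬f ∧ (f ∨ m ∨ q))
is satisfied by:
  {q: False, f: False}
  {f: True, q: False}
  {q: True, f: False}


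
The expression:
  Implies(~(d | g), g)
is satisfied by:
  {d: True, g: True}
  {d: True, g: False}
  {g: True, d: False}


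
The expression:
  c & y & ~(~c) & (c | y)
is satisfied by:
  {c: True, y: True}


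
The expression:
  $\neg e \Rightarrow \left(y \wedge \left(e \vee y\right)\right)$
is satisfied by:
  {y: True, e: True}
  {y: True, e: False}
  {e: True, y: False}


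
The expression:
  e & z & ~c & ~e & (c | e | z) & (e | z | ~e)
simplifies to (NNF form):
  False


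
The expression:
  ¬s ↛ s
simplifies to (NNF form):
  ¬s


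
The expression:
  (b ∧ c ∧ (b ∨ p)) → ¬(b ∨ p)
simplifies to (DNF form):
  ¬b ∨ ¬c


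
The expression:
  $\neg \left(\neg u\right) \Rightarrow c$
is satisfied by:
  {c: True, u: False}
  {u: False, c: False}
  {u: True, c: True}


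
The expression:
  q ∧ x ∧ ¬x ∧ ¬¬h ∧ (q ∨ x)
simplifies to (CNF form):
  False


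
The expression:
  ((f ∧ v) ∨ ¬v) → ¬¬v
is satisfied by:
  {v: True}


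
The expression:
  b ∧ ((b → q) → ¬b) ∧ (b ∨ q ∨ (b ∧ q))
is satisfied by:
  {b: True, q: False}


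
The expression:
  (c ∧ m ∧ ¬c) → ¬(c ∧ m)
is always true.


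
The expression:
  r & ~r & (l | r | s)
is never true.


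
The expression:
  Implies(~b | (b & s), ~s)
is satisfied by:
  {s: False}


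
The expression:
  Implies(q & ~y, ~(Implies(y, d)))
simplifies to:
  y | ~q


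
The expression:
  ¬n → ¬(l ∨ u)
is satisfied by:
  {n: True, l: False, u: False}
  {n: True, u: True, l: False}
  {n: True, l: True, u: False}
  {n: True, u: True, l: True}
  {u: False, l: False, n: False}


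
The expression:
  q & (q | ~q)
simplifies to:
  q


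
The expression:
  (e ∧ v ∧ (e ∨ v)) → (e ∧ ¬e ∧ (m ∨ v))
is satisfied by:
  {v: False, e: False}
  {e: True, v: False}
  {v: True, e: False}


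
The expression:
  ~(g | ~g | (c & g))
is never true.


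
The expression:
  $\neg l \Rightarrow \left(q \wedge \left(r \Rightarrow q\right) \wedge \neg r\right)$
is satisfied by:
  {q: True, l: True, r: False}
  {l: True, r: False, q: False}
  {q: True, l: True, r: True}
  {l: True, r: True, q: False}
  {q: True, r: False, l: False}


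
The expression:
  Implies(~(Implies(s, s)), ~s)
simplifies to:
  True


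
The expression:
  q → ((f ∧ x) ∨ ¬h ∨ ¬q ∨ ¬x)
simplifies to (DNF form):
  f ∨ ¬h ∨ ¬q ∨ ¬x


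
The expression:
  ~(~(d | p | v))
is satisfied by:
  {d: True, v: True, p: True}
  {d: True, v: True, p: False}
  {d: True, p: True, v: False}
  {d: True, p: False, v: False}
  {v: True, p: True, d: False}
  {v: True, p: False, d: False}
  {p: True, v: False, d: False}


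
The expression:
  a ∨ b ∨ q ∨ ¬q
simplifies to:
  True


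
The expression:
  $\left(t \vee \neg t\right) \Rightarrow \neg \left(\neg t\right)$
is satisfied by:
  {t: True}


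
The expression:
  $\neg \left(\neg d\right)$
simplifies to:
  $d$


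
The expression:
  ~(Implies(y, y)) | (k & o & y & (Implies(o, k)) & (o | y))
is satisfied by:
  {o: True, y: True, k: True}


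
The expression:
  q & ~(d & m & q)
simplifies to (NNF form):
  q & (~d | ~m)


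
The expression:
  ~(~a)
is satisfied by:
  {a: True}


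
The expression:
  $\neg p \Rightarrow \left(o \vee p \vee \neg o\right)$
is always true.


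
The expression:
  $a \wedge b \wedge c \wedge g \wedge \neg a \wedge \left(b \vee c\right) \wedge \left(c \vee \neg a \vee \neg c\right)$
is never true.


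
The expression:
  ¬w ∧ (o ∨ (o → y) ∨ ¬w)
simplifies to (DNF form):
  ¬w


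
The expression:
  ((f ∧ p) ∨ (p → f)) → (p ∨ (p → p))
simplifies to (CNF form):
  True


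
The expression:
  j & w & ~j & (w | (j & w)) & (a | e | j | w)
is never true.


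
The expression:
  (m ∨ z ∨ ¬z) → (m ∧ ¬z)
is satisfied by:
  {m: True, z: False}


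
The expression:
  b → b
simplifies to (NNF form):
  True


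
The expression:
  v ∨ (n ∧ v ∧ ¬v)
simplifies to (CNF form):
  v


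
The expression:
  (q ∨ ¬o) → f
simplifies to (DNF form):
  f ∨ (o ∧ ¬q)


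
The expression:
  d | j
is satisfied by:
  {d: True, j: True}
  {d: True, j: False}
  {j: True, d: False}


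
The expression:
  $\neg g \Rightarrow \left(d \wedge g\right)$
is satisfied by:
  {g: True}


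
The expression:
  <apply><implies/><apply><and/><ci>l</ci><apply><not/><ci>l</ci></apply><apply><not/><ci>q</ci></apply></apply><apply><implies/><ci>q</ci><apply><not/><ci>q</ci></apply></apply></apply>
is always true.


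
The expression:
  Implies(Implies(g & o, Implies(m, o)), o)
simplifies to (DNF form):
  o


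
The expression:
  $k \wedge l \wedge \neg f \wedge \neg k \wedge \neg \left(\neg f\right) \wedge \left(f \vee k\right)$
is never true.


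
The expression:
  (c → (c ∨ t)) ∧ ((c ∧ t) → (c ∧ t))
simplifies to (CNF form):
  True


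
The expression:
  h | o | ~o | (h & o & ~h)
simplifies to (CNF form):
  True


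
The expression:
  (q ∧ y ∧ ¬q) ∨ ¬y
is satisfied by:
  {y: False}


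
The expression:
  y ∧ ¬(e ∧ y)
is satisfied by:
  {y: True, e: False}


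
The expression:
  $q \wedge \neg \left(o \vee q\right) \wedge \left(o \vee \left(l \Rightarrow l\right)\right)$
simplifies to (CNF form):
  $\text{False}$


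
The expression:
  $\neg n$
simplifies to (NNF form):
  $\neg n$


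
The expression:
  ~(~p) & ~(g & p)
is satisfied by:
  {p: True, g: False}


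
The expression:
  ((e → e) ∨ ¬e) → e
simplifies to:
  e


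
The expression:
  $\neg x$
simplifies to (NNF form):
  $\neg x$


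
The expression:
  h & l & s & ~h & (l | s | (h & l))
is never true.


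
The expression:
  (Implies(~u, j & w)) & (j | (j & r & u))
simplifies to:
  j & (u | w)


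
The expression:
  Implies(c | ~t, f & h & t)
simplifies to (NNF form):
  t & (f | ~c) & (h | ~c)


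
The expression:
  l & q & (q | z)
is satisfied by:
  {q: True, l: True}


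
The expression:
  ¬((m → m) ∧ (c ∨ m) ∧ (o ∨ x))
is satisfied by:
  {m: False, x: False, c: False, o: False}
  {o: True, m: False, x: False, c: False}
  {c: True, m: False, x: False, o: False}
  {x: True, o: False, m: False, c: False}
  {o: True, x: True, m: False, c: False}
  {m: True, o: False, x: False, c: False}
  {c: True, m: True, o: False, x: False}


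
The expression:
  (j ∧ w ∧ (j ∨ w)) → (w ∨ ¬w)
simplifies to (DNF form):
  True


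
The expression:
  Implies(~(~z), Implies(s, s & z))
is always true.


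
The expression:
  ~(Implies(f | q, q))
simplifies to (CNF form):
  f & ~q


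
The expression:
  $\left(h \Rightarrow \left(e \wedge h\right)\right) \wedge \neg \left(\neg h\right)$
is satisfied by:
  {h: True, e: True}


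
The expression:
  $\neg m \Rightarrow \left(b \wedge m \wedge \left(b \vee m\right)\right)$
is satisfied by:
  {m: True}


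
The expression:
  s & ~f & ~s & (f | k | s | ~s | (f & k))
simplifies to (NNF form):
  False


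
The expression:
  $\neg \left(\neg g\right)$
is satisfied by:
  {g: True}


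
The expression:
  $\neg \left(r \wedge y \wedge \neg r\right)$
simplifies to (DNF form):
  $\text{True}$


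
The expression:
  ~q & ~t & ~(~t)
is never true.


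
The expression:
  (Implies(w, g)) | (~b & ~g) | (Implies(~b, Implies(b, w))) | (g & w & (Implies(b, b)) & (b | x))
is always true.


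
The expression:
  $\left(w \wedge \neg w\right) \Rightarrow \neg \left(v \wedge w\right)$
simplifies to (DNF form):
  $\text{True}$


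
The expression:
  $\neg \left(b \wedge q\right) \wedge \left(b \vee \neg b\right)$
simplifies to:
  $\neg b \vee \neg q$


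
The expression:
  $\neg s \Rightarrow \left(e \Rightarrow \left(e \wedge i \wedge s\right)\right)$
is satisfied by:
  {s: True, e: False}
  {e: False, s: False}
  {e: True, s: True}


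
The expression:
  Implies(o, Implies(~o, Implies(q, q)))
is always true.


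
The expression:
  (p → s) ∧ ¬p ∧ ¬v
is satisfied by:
  {v: False, p: False}


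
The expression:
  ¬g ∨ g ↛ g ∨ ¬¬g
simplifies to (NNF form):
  True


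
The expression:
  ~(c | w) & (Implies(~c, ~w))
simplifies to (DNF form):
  ~c & ~w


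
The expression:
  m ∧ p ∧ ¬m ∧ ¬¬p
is never true.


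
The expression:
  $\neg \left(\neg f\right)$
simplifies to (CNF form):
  $f$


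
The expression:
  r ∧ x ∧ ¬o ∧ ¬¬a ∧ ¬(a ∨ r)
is never true.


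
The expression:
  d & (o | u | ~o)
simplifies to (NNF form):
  d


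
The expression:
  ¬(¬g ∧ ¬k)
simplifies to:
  g ∨ k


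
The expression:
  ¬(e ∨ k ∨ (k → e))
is never true.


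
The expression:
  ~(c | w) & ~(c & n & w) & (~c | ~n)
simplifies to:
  ~c & ~w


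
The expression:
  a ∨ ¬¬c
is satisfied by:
  {a: True, c: True}
  {a: True, c: False}
  {c: True, a: False}


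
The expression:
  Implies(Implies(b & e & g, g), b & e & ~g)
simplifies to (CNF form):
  b & e & ~g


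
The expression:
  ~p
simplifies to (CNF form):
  ~p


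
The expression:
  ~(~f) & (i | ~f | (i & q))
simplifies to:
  f & i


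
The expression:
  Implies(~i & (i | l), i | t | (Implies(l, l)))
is always true.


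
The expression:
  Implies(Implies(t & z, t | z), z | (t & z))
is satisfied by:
  {z: True}


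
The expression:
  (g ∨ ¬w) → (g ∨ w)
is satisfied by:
  {g: True, w: True}
  {g: True, w: False}
  {w: True, g: False}


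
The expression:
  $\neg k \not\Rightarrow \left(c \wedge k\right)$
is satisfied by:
  {k: False}


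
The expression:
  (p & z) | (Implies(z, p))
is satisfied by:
  {p: True, z: False}
  {z: False, p: False}
  {z: True, p: True}


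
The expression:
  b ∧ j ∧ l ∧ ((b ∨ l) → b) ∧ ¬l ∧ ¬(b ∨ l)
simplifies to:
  False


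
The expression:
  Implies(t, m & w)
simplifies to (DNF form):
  ~t | (m & w)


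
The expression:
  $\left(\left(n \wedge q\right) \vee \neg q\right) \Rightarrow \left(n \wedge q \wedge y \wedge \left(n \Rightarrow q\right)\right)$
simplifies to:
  $q \wedge \left(y \vee \neg n\right)$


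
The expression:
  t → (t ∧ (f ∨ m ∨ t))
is always true.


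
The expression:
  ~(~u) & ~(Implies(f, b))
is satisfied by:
  {u: True, f: True, b: False}


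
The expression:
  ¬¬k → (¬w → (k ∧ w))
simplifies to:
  w ∨ ¬k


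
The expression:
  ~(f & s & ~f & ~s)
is always true.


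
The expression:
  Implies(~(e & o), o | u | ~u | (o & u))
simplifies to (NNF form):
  True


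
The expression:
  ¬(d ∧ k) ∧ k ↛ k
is never true.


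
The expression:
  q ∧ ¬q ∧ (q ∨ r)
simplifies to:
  False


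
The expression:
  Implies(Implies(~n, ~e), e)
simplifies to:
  e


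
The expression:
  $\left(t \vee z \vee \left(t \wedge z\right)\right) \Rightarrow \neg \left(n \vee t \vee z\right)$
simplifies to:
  $\neg t \wedge \neg z$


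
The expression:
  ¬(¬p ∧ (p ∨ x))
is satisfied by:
  {p: True, x: False}
  {x: False, p: False}
  {x: True, p: True}


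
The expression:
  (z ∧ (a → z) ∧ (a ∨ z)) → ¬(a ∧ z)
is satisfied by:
  {z: False, a: False}
  {a: True, z: False}
  {z: True, a: False}


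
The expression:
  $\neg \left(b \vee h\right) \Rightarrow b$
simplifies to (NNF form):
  $b \vee h$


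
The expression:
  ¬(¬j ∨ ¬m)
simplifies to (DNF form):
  j ∧ m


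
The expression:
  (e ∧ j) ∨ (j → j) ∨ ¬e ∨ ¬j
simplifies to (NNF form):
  True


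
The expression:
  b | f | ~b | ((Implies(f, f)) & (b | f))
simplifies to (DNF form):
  True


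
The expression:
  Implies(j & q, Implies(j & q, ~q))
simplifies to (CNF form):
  ~j | ~q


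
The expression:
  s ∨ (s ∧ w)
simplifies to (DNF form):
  s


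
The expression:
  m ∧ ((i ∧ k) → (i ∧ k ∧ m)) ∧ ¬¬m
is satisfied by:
  {m: True}


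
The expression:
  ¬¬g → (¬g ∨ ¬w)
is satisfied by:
  {w: False, g: False}
  {g: True, w: False}
  {w: True, g: False}


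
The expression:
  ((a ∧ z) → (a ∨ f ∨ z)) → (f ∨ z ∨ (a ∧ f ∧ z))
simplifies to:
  f ∨ z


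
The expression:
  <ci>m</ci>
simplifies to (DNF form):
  <ci>m</ci>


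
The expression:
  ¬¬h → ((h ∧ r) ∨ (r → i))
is always true.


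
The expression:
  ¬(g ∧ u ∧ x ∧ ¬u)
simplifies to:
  True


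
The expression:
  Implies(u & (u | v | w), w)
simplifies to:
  w | ~u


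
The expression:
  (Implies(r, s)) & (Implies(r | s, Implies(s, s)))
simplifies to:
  s | ~r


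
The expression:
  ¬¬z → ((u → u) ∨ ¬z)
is always true.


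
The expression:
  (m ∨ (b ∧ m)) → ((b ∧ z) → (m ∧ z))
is always true.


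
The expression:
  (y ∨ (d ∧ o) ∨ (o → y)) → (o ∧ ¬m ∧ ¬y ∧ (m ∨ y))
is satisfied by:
  {o: True, d: False, y: False}


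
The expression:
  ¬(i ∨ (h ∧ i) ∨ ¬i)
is never true.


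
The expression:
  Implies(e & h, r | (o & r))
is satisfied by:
  {r: True, h: False, e: False}
  {h: False, e: False, r: False}
  {r: True, e: True, h: False}
  {e: True, h: False, r: False}
  {r: True, h: True, e: False}
  {h: True, r: False, e: False}
  {r: True, e: True, h: True}


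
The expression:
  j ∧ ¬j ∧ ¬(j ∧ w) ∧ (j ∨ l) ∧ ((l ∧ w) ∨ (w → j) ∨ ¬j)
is never true.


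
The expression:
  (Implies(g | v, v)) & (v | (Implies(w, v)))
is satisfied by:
  {v: True, g: False, w: False}
  {v: True, w: True, g: False}
  {v: True, g: True, w: False}
  {v: True, w: True, g: True}
  {w: False, g: False, v: False}


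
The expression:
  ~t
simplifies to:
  ~t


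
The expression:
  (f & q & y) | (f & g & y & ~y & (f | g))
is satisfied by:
  {f: True, y: True, q: True}


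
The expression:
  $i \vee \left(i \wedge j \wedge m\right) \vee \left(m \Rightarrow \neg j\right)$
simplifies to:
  $i \vee \neg j \vee \neg m$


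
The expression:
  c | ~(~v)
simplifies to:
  c | v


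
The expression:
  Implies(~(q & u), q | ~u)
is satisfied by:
  {q: True, u: False}
  {u: False, q: False}
  {u: True, q: True}


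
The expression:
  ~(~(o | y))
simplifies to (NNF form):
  o | y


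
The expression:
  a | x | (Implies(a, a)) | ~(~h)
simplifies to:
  True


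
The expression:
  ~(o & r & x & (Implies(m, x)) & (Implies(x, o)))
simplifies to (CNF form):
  ~o | ~r | ~x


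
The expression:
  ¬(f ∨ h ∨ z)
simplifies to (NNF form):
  ¬f ∧ ¬h ∧ ¬z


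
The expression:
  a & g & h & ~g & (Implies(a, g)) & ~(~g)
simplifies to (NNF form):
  False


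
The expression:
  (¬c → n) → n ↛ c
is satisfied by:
  {c: False}


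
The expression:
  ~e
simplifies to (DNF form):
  ~e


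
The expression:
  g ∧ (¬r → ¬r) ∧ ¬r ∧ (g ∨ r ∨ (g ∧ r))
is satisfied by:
  {g: True, r: False}


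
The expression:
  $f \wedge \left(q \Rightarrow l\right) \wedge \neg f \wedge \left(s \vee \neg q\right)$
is never true.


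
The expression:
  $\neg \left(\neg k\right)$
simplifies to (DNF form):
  $k$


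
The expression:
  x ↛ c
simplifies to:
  x ∧ ¬c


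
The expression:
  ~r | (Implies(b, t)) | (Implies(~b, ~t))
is always true.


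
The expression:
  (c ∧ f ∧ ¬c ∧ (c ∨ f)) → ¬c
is always true.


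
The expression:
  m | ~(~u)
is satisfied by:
  {m: True, u: True}
  {m: True, u: False}
  {u: True, m: False}


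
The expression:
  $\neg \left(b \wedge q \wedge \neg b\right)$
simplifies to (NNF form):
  $\text{True}$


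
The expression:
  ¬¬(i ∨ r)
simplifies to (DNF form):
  i ∨ r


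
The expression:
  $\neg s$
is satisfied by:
  {s: False}


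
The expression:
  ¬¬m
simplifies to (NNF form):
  m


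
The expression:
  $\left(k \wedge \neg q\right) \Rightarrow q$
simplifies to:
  $q \vee \neg k$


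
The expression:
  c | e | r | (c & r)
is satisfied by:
  {r: True, c: True, e: True}
  {r: True, c: True, e: False}
  {r: True, e: True, c: False}
  {r: True, e: False, c: False}
  {c: True, e: True, r: False}
  {c: True, e: False, r: False}
  {e: True, c: False, r: False}


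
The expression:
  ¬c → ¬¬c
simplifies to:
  c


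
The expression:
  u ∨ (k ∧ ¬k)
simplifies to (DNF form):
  u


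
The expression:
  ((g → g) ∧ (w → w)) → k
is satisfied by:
  {k: True}


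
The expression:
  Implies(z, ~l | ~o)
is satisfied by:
  {l: False, z: False, o: False}
  {o: True, l: False, z: False}
  {z: True, l: False, o: False}
  {o: True, z: True, l: False}
  {l: True, o: False, z: False}
  {o: True, l: True, z: False}
  {z: True, l: True, o: False}


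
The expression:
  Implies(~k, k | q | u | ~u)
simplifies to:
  True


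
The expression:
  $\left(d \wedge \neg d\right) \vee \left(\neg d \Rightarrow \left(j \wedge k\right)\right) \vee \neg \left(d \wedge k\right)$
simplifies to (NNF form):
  $\text{True}$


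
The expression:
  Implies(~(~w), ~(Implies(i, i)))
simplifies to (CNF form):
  ~w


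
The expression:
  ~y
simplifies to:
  ~y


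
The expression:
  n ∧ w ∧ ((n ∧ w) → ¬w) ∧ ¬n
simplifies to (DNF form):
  False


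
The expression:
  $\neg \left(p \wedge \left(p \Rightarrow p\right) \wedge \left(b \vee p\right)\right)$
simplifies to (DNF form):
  $\neg p$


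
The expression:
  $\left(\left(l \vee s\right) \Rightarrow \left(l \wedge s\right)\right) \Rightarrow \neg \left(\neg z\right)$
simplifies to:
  $z \vee \left(l \wedge \neg s\right) \vee \left(s \wedge \neg l\right)$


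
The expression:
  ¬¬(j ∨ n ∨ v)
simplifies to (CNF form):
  j ∨ n ∨ v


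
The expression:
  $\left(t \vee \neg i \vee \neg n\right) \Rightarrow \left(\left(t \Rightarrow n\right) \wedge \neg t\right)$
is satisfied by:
  {t: False}


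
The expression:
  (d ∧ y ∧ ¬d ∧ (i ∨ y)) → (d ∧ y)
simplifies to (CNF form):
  True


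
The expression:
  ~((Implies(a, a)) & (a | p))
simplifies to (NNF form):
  ~a & ~p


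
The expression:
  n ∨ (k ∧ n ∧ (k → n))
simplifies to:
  n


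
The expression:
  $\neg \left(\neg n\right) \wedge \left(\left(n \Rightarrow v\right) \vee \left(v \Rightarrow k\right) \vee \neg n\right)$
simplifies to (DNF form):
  $n$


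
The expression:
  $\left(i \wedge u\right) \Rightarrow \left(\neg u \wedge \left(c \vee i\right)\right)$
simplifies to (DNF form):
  $\neg i \vee \neg u$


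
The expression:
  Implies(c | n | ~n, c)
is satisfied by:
  {c: True}


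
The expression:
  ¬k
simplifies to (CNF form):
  ¬k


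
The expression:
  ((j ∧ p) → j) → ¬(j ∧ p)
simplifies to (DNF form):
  ¬j ∨ ¬p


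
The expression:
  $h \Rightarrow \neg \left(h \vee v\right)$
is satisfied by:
  {h: False}


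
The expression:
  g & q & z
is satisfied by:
  {z: True, g: True, q: True}


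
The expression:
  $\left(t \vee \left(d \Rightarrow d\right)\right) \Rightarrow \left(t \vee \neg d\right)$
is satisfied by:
  {t: True, d: False}
  {d: False, t: False}
  {d: True, t: True}


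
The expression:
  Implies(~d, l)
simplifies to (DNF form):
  d | l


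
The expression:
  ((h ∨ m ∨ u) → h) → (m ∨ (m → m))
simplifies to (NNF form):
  True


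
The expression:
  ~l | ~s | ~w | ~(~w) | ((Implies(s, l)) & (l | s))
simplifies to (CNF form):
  True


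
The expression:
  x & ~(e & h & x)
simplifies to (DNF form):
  (x & ~e) | (x & ~h)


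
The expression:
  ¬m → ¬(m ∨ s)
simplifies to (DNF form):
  m ∨ ¬s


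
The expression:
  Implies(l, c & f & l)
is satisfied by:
  {c: True, f: True, l: False}
  {c: True, f: False, l: False}
  {f: True, c: False, l: False}
  {c: False, f: False, l: False}
  {c: True, l: True, f: True}


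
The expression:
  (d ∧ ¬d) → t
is always true.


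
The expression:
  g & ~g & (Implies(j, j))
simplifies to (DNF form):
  False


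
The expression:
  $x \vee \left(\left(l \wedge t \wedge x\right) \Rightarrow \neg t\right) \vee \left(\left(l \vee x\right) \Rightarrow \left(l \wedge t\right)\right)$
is always true.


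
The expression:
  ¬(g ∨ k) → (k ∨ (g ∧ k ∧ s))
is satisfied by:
  {k: True, g: True}
  {k: True, g: False}
  {g: True, k: False}


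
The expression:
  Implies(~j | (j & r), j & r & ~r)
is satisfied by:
  {j: True, r: False}


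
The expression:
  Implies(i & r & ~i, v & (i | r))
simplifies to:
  True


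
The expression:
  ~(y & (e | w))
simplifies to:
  ~y | (~e & ~w)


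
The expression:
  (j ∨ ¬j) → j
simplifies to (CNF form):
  j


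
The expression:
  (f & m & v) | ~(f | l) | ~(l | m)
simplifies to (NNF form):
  (f & m & v) | (~f & ~l) | (~l & ~m)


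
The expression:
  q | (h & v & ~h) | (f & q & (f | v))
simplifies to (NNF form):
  q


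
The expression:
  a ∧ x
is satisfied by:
  {a: True, x: True}


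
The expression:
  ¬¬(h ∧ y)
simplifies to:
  h ∧ y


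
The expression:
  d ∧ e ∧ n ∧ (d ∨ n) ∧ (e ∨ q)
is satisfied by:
  {e: True, d: True, n: True}


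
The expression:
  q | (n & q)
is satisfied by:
  {q: True}


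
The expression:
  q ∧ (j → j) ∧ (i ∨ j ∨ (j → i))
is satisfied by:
  {q: True}


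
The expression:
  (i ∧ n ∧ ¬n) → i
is always true.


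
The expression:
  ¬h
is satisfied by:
  {h: False}


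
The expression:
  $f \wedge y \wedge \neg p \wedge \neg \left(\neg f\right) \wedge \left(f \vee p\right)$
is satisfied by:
  {f: True, y: True, p: False}


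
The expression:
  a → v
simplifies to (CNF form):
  v ∨ ¬a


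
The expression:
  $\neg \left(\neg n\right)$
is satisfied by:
  {n: True}


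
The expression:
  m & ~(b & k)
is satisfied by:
  {m: True, k: False, b: False}
  {m: True, b: True, k: False}
  {m: True, k: True, b: False}


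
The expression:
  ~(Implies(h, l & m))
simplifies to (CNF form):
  h & (~l | ~m)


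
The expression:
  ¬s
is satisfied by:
  {s: False}


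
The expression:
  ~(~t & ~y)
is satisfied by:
  {y: True, t: True}
  {y: True, t: False}
  {t: True, y: False}


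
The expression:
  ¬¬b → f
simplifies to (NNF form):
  f ∨ ¬b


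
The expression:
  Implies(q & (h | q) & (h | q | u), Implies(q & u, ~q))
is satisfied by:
  {u: False, q: False}
  {q: True, u: False}
  {u: True, q: False}


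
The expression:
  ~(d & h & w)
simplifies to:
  ~d | ~h | ~w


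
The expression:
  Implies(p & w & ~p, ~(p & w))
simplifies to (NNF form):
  True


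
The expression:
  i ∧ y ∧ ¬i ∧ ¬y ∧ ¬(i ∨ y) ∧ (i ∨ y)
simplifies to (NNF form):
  False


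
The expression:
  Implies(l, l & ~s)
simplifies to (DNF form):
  ~l | ~s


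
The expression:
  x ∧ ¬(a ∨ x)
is never true.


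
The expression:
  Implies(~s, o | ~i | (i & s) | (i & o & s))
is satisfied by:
  {o: True, s: True, i: False}
  {o: True, s: False, i: False}
  {s: True, o: False, i: False}
  {o: False, s: False, i: False}
  {i: True, o: True, s: True}
  {i: True, o: True, s: False}
  {i: True, s: True, o: False}


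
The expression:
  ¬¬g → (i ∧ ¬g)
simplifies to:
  ¬g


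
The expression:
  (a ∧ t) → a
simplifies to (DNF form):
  True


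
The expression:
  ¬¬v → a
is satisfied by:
  {a: True, v: False}
  {v: False, a: False}
  {v: True, a: True}


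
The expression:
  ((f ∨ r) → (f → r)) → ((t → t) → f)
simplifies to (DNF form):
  f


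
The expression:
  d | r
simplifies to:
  d | r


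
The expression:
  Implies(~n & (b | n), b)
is always true.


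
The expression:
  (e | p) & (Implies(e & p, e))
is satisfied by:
  {e: True, p: True}
  {e: True, p: False}
  {p: True, e: False}


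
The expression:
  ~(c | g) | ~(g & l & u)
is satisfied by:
  {l: False, u: False, g: False}
  {g: True, l: False, u: False}
  {u: True, l: False, g: False}
  {g: True, u: True, l: False}
  {l: True, g: False, u: False}
  {g: True, l: True, u: False}
  {u: True, l: True, g: False}


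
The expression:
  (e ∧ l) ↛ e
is never true.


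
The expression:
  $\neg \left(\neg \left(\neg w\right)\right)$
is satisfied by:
  {w: False}


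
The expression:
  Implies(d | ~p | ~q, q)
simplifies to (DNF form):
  q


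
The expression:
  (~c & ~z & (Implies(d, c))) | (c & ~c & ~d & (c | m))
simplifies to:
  ~c & ~d & ~z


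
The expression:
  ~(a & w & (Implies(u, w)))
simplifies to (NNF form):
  ~a | ~w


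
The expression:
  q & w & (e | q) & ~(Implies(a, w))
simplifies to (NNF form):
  False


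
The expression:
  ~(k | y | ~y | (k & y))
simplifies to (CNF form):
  False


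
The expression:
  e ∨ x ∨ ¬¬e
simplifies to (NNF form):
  e ∨ x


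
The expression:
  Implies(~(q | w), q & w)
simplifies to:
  q | w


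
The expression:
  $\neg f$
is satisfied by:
  {f: False}


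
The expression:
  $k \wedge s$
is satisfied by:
  {s: True, k: True}


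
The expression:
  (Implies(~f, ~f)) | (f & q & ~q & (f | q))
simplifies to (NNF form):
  True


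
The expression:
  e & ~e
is never true.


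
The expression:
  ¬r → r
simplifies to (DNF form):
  r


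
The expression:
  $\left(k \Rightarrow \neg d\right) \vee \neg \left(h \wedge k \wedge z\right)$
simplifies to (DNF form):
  $\neg d \vee \neg h \vee \neg k \vee \neg z$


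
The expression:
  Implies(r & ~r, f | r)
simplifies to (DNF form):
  True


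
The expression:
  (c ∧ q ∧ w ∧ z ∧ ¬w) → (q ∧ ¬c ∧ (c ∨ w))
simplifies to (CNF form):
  True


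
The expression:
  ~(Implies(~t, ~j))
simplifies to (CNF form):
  j & ~t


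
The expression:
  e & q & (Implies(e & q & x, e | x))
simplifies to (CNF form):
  e & q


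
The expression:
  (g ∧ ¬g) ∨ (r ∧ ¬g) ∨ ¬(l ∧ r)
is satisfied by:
  {l: False, g: False, r: False}
  {r: True, l: False, g: False}
  {g: True, l: False, r: False}
  {r: True, g: True, l: False}
  {l: True, r: False, g: False}
  {r: True, l: True, g: False}
  {g: True, l: True, r: False}


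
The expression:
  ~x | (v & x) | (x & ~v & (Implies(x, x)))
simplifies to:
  True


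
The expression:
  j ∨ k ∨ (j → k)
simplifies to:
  True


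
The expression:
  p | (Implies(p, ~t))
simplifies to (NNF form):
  True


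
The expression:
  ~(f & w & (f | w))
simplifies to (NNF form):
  ~f | ~w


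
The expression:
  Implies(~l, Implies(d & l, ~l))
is always true.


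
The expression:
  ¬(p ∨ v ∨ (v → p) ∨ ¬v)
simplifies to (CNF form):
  False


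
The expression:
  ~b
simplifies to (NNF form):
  ~b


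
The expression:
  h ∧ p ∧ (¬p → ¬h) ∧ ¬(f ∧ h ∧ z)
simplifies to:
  h ∧ p ∧ (¬f ∨ ¬z)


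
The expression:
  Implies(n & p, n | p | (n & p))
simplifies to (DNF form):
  True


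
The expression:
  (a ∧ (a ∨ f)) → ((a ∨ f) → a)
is always true.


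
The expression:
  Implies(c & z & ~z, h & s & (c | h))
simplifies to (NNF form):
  True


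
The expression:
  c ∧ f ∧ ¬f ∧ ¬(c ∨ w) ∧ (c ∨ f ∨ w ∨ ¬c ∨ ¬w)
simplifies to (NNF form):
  False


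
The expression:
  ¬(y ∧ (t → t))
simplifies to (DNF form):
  ¬y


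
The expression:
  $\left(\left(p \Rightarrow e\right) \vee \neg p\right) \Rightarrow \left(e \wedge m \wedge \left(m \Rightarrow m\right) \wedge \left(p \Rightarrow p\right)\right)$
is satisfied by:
  {p: True, m: True, e: False}
  {p: True, m: False, e: False}
  {e: True, p: True, m: True}
  {e: True, m: True, p: False}


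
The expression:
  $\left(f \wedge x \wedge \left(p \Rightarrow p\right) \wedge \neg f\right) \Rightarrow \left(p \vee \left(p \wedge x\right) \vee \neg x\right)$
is always true.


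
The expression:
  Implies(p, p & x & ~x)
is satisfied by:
  {p: False}


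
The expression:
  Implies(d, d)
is always true.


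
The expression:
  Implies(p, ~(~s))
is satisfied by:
  {s: True, p: False}
  {p: False, s: False}
  {p: True, s: True}


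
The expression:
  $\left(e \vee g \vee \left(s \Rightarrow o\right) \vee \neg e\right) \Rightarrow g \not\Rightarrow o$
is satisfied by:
  {g: True, o: False}


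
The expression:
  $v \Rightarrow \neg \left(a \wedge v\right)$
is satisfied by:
  {v: False, a: False}
  {a: True, v: False}
  {v: True, a: False}


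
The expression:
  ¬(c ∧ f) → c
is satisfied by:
  {c: True}


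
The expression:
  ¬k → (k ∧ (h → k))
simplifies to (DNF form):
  k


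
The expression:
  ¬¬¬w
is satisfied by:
  {w: False}


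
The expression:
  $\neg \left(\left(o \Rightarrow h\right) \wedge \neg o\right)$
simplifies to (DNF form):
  $o$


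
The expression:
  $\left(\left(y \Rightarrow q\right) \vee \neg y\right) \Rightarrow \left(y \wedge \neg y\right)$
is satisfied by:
  {y: True, q: False}


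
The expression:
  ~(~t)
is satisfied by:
  {t: True}


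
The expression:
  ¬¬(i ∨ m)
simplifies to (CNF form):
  i ∨ m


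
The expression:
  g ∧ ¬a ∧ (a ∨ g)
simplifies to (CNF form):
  g ∧ ¬a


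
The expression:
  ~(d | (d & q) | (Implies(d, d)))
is never true.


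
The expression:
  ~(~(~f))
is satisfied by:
  {f: False}


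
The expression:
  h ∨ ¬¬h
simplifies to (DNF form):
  h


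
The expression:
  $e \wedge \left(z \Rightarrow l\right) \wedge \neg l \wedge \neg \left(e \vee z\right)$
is never true.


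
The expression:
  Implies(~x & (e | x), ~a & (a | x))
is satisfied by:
  {x: True, e: False}
  {e: False, x: False}
  {e: True, x: True}


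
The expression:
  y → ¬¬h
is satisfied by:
  {h: True, y: False}
  {y: False, h: False}
  {y: True, h: True}


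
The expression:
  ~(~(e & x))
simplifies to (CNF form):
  e & x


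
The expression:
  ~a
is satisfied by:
  {a: False}


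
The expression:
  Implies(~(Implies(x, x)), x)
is always true.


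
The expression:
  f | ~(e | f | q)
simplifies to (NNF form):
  f | (~e & ~q)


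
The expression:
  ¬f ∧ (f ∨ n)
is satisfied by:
  {n: True, f: False}


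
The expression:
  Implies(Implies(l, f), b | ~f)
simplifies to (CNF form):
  b | ~f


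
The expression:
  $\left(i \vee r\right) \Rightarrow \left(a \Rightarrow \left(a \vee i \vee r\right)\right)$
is always true.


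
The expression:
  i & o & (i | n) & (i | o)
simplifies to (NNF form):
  i & o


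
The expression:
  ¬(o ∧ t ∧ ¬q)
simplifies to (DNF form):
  q ∨ ¬o ∨ ¬t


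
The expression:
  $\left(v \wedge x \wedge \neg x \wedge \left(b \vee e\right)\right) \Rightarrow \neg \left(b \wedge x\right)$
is always true.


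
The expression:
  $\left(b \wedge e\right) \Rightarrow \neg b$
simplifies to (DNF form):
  $\neg b \vee \neg e$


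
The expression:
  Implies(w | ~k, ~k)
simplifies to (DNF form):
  ~k | ~w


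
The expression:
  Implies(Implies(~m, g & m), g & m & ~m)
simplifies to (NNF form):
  ~m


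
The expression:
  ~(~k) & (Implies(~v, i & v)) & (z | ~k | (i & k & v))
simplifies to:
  k & v & (i | z)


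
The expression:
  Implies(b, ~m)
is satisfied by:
  {m: False, b: False}
  {b: True, m: False}
  {m: True, b: False}


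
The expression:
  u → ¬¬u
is always true.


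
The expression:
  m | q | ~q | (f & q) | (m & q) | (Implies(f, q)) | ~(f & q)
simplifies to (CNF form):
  True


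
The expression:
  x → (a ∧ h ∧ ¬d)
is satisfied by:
  {h: True, a: True, d: False, x: False}
  {h: True, d: False, a: False, x: False}
  {a: True, h: False, d: False, x: False}
  {h: False, d: False, a: False, x: False}
  {h: True, d: True, a: True, x: False}
  {h: True, d: True, a: False, x: False}
  {d: True, a: True, h: False, x: False}
  {d: True, h: False, a: False, x: False}
  {x: True, h: True, a: True, d: False}


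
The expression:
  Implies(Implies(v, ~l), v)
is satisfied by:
  {v: True}


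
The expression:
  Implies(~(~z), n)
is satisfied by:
  {n: True, z: False}
  {z: False, n: False}
  {z: True, n: True}


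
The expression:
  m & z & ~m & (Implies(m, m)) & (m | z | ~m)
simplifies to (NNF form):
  False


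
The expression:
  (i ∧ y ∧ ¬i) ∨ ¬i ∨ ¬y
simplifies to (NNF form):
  ¬i ∨ ¬y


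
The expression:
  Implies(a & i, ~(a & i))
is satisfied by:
  {a: False, i: False}
  {i: True, a: False}
  {a: True, i: False}


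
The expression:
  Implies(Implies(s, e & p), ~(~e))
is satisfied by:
  {e: True, s: True}
  {e: True, s: False}
  {s: True, e: False}


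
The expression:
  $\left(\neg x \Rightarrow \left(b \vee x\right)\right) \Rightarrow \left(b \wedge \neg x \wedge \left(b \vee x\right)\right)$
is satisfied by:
  {x: False}


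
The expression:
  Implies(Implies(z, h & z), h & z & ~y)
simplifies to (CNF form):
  z & (~h | ~y)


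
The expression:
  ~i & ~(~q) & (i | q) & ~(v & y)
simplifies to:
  q & ~i & (~v | ~y)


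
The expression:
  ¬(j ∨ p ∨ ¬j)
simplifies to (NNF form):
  False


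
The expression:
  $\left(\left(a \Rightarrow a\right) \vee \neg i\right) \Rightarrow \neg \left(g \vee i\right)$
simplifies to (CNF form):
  $\neg g \wedge \neg i$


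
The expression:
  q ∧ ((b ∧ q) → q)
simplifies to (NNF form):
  q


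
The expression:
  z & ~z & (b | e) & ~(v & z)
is never true.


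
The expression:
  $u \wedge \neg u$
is never true.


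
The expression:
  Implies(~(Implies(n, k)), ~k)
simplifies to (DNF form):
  True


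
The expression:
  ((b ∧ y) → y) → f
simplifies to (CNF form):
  f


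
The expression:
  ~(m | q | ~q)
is never true.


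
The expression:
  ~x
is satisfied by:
  {x: False}


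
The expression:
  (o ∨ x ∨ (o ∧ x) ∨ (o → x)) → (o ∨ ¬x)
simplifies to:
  o ∨ ¬x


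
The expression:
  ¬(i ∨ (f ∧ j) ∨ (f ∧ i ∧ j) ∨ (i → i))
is never true.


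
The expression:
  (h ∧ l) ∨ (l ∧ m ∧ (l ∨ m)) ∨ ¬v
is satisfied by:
  {h: True, m: True, l: True, v: False}
  {h: True, l: True, v: False, m: False}
  {m: True, l: True, v: False, h: False}
  {l: True, m: False, v: False, h: False}
  {h: True, m: True, l: False, v: False}
  {h: True, m: False, l: False, v: False}
  {m: True, h: False, l: False, v: False}
  {h: False, l: False, v: False, m: False}
  {m: True, h: True, v: True, l: True}
  {h: True, v: True, l: True, m: False}
  {m: True, v: True, l: True, h: False}


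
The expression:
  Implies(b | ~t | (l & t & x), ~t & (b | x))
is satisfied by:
  {x: True, l: False, b: False, t: False}
  {x: True, l: True, b: False, t: False}
  {x: True, b: True, l: False, t: False}
  {x: True, b: True, l: True, t: False}
  {b: True, x: False, l: False, t: False}
  {b: True, l: True, x: False, t: False}
  {x: True, t: True, l: False, b: False}
  {t: True, l: False, b: False, x: False}
  {t: True, l: True, b: False, x: False}


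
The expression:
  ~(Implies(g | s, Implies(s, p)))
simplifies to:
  s & ~p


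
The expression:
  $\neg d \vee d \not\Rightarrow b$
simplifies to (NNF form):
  $\neg b \vee \neg d$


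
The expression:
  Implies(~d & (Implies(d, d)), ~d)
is always true.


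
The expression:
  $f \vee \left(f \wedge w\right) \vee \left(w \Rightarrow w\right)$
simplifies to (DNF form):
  $\text{True}$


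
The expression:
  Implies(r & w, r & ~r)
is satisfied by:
  {w: False, r: False}
  {r: True, w: False}
  {w: True, r: False}


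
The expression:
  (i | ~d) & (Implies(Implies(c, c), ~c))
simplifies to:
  ~c & (i | ~d)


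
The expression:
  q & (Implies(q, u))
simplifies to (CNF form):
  q & u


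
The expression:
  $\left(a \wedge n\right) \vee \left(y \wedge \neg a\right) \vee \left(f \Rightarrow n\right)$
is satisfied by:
  {n: True, y: True, a: False, f: False}
  {n: True, y: False, a: False, f: False}
  {n: True, a: True, y: True, f: False}
  {n: True, a: True, y: False, f: False}
  {y: True, n: False, a: False, f: False}
  {y: False, n: False, a: False, f: False}
  {a: True, y: True, n: False, f: False}
  {a: True, y: False, n: False, f: False}
  {f: True, n: True, y: True, a: False}
  {f: True, n: True, y: False, a: False}
  {f: True, n: True, a: True, y: True}
  {f: True, n: True, a: True, y: False}
  {f: True, y: True, a: False, n: False}


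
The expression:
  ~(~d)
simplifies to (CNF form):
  d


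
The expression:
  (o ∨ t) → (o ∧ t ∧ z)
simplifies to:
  (o ∨ ¬t) ∧ (t ∨ ¬o) ∧ (z ∨ ¬t)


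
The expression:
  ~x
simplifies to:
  ~x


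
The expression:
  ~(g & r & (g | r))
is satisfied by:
  {g: False, r: False}
  {r: True, g: False}
  {g: True, r: False}


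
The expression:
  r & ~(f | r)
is never true.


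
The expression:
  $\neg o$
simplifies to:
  $\neg o$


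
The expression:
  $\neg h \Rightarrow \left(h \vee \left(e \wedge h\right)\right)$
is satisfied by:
  {h: True}


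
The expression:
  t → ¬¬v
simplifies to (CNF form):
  v ∨ ¬t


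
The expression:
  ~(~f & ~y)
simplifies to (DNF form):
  f | y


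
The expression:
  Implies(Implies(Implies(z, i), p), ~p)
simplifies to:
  ~p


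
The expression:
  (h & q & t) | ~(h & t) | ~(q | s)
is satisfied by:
  {q: True, s: False, t: False, h: False}
  {q: False, s: False, t: False, h: False}
  {h: True, q: True, s: False, t: False}
  {h: True, q: False, s: False, t: False}
  {q: True, t: True, h: False, s: False}
  {t: True, h: False, s: False, q: False}
  {h: True, t: True, q: True, s: False}
  {h: True, t: True, q: False, s: False}
  {q: True, s: True, h: False, t: False}
  {s: True, h: False, t: False, q: False}
  {q: True, h: True, s: True, t: False}
  {h: True, s: True, q: False, t: False}
  {q: True, t: True, s: True, h: False}
  {t: True, s: True, h: False, q: False}
  {h: True, t: True, s: True, q: True}
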